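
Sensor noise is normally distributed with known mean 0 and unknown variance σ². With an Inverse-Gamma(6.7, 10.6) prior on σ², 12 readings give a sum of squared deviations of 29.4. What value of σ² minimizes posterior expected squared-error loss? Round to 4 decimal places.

2.1624

Posterior: Inverse-Gamma(shape = 6.7+12/2 = 12.7, scale = 10.6+29.4/2 = 25.3).
Mode = β/(α+1) = 25.3/13.7 = 1.8467.
Mean = β/(α−1) = 25.3/11.7 = 2.1624.
Squared-error loss ⇒ the optimal estimator is the posterior mean.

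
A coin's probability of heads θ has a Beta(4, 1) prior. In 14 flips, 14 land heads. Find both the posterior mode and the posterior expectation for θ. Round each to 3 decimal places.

MAP = 1.000, posterior mean = 0.947

Posterior: Beta(4+14, 1+0) = Beta(18, 1).
Since β = 1 ≤ 1 and α > 1, the Beta density is monotone increasing on [0,1]; the mode is at 1.
Mean = 18/(18+1) = 0.947.
The posterior is left-skewed, so the mode exceeds the mean.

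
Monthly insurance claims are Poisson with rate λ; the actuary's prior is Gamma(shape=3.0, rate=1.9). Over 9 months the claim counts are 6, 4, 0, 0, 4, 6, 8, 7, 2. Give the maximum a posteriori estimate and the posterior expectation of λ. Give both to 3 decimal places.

Σ counts = 37. Posterior: Gamma(shape = 3.0+37 = 40.0, rate = 1.9+9 = 10.9).
Mode = (α−1)/β = 39.0/10.9 = 3.578.
Mean = α/β = 40.0/10.9 = 3.670.

λ_MAP = 3.578, E[λ|data] = 3.670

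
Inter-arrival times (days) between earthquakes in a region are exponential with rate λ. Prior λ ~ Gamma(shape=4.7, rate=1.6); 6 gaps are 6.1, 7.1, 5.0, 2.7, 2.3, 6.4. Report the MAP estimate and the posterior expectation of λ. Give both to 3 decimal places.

λ_MAP = 0.311, E[λ|data] = 0.343

Σ times = 29.6. Posterior: Gamma(shape = 4.7+6 = 10.7, rate = 1.6+29.6 = 31.2).
Mode = (α−1)/β = 9.7/31.2 = 0.311.
Mean = α/β = 10.7/31.2 = 0.343.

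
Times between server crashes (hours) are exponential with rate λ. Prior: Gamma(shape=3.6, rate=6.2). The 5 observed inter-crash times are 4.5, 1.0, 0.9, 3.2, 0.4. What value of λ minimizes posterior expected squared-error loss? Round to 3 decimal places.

0.531

Σ times = 10.0. Posterior: Gamma(shape = 3.6+5 = 8.6, rate = 6.2+10.0 = 16.2).
Mode = (α−1)/β = 7.6/16.2 = 0.469.
Mean = α/β = 8.6/16.2 = 0.531.
Squared-error loss ⇒ the optimal estimator is the posterior mean.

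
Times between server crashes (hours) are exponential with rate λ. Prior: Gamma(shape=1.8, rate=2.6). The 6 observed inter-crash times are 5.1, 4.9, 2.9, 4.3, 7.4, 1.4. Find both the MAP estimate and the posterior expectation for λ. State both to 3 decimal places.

MAP: 0.238. Posterior mean: 0.273.

Σ times = 26.0. Posterior: Gamma(shape = 1.8+6 = 7.8, rate = 2.6+26.0 = 28.6).
Mode = (α−1)/β = 6.8/28.6 = 0.238.
Mean = α/β = 7.8/28.6 = 0.273.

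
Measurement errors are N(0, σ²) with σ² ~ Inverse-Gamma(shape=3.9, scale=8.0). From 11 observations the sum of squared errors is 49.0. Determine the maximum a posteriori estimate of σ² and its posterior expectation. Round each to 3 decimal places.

σ²_MAP = 3.125, E[σ²|data] = 3.869

Posterior: Inverse-Gamma(shape = 3.9+11/2 = 9.4, scale = 8.0+49.0/2 = 32.5).
Mode = β/(α+1) = 32.5/10.4 = 3.125.
Mean = β/(α−1) = 32.5/8.4 = 3.869.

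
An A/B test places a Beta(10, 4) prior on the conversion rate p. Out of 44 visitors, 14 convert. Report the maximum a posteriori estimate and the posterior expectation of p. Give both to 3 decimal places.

MAP = 0.411, posterior mean = 0.414

Posterior: Beta(10+14, 4+30) = Beta(24, 34).
Mode = (24−1)/(24+34−2) = 23/56 = 0.411.
Mean = 24/(24+34) = 24/58 = 0.414.
Mean > mode: the posterior has a right tail.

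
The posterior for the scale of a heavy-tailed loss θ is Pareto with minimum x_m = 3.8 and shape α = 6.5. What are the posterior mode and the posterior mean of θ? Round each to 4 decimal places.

MAP: 3.8000. Posterior mean: 4.4909.

The Pareto density is strictly decreasing on [x_m, ∞), so the mode is x_m = 3.8000.
Mean = α·x_m/(α−1) = 6.5·3.8/5.5 = 4.4909.
The posterior is right-skewed, so the mean exceeds the mode.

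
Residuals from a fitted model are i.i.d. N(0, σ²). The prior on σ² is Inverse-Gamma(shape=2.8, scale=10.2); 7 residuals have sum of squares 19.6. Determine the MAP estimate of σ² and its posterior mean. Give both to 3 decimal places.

MAP = 2.740; posterior mean = 3.774

Posterior: Inverse-Gamma(shape = 2.8+7/2 = 6.3, scale = 10.2+19.6/2 = 20.0).
Mode = β/(α+1) = 20.0/7.3 = 2.740.
Mean = β/(α−1) = 20.0/5.3 = 3.774.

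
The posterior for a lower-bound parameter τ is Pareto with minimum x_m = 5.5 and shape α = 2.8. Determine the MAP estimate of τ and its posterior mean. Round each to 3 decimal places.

MAP estimate = 5.500, posterior mean = 8.556

The Pareto density is strictly decreasing on [x_m, ∞), so the mode is x_m = 5.500.
Mean = α·x_m/(α−1) = 2.8·5.5/1.8 = 8.556.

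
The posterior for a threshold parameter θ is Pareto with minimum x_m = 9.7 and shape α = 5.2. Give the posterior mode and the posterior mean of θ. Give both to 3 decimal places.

The Pareto density is strictly decreasing on [x_m, ∞), so the mode is x_m = 9.700.
Mean = α·x_m/(α−1) = 5.2·9.7/4.2 = 12.010.

posterior mode = 9.700, posterior mean = 12.010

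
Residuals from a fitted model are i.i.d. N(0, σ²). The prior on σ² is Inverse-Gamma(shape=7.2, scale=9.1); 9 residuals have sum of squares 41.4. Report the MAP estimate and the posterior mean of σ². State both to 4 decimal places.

σ²_MAP = 2.3465, E[σ²|data] = 2.7850

Posterior: Inverse-Gamma(shape = 7.2+9/2 = 11.7, scale = 9.1+41.4/2 = 29.8).
Mode = β/(α+1) = 29.8/12.7 = 2.3465.
Mean = β/(α−1) = 29.8/10.7 = 2.7850.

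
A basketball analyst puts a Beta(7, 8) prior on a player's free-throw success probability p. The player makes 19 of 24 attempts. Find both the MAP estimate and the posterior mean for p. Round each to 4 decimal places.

Posterior: Beta(7+19, 8+5) = Beta(26, 13).
Mode = (26−1)/(26+13−2) = 25/37 = 0.6757.
Mean = 26/(26+13) = 26/39 = 0.6667.

MAP = 0.6757, posterior mean = 0.6667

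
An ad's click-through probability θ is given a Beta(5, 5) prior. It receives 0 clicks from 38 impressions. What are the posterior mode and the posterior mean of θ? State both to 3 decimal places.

MAP = 0.087; posterior mean = 0.104

Posterior: Beta(5+0, 5+38) = Beta(5, 43).
Mode = (5−1)/(5+43−2) = 4/46 = 0.087.
Mean = 5/(5+43) = 5/48 = 0.104.
Right-skewed posterior ⇒ mode < mean.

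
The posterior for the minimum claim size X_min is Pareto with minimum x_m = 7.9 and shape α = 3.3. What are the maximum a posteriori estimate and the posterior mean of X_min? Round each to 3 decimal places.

X_min_MAP = 7.900, E[X_min|data] = 11.335

The Pareto density is strictly decreasing on [x_m, ∞), so the mode is x_m = 7.900.
Mean = α·x_m/(α−1) = 3.3·7.9/2.3 = 11.335.
The mean is pulled above the mode by the posterior's right skew.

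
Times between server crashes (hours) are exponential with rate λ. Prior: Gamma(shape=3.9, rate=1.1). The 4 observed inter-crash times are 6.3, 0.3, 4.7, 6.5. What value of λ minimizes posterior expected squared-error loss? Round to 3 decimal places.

Σ times = 17.8. Posterior: Gamma(shape = 3.9+4 = 7.9, rate = 1.1+17.8 = 18.9).
Mode = (α−1)/β = 6.9/18.9 = 0.365.
Mean = α/β = 7.9/18.9 = 0.418.
Squared-error loss ⇒ the optimal estimator is the posterior mean.

0.418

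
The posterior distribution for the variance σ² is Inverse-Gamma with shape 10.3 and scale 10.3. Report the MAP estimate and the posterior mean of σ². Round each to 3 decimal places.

MAP = 0.912, posterior mean = 1.108

Mode = β/(α+1) = 10.3/11.3 = 0.912.
Mean = β/(α−1) = 10.3/9.3 = 1.108.
The posterior is right-skewed, so the mean exceeds the mode.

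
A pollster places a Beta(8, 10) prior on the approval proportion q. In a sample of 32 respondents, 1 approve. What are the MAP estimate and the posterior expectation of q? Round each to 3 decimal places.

Posterior: Beta(8+1, 10+31) = Beta(9, 41).
Mode = (9−1)/(9+41−2) = 8/48 = 0.167.
Mean = 9/(9+41) = 9/50 = 0.180.

MAP estimate = 0.167, posterior expectation = 0.180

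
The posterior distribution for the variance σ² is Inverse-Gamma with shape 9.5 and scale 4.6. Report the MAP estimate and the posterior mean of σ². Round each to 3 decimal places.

MAP = 0.438; posterior mean = 0.541

Mode = β/(α+1) = 4.6/10.5 = 0.438.
Mean = β/(α−1) = 4.6/8.5 = 0.541.
Mean > mode: the posterior has a right tail.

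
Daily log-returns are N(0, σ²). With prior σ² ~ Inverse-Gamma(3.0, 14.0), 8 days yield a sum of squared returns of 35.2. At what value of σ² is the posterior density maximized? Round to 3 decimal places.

3.950

Posterior: Inverse-Gamma(shape = 3.0+8/2 = 7.0, scale = 14.0+35.2/2 = 31.6).
Mode = β/(α+1) = 31.6/8.0 = 3.950.
Mean = β/(α−1) = 31.6/6.0 = 5.267.
This is the posterior mode — the MAP estimate.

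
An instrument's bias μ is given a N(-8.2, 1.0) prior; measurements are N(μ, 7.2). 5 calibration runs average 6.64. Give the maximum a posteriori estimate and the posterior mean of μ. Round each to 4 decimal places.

μ_MAP = -2.1180, E[μ|data] = -2.1180

Posterior for μ is Normal. Precision-weighted mean: (1/1.0·-8.2 + 5/7.2·6.64) / (1/1.0 + 5/7.2) = -2.1180.
A Normal posterior is symmetric, so mode = mean.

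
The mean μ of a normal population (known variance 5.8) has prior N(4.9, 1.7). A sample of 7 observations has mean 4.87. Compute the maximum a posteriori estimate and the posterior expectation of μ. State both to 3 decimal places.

μ_MAP = 4.880, E[μ|data] = 4.880

Posterior for μ is Normal. Precision-weighted mean: (1/1.7·4.9 + 7/5.8·4.87) / (1/1.7 + 7/5.8) = 4.880.
A Normal posterior is symmetric, so mode = mean.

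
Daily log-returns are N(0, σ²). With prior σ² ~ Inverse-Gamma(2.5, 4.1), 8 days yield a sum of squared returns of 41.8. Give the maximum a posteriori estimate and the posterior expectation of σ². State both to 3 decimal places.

Posterior: Inverse-Gamma(shape = 2.5+8/2 = 6.5, scale = 4.1+41.8/2 = 25.0).
Mode = β/(α+1) = 25.0/7.5 = 3.333.
Mean = β/(α−1) = 25.0/5.5 = 4.545.

maximum a posteriori estimate = 3.333, posterior expectation = 4.545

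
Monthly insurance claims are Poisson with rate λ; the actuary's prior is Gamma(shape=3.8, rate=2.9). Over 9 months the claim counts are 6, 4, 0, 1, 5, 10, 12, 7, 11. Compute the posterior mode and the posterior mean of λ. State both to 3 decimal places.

Σ counts = 56. Posterior: Gamma(shape = 3.8+56 = 59.8, rate = 2.9+9 = 11.9).
Mode = (α−1)/β = 58.8/11.9 = 4.941.
Mean = α/β = 59.8/11.9 = 5.025.

posterior mode = 4.941, posterior mean = 5.025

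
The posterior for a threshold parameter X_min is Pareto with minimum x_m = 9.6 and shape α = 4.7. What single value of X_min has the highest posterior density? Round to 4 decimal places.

9.6000

The Pareto density is strictly decreasing on [x_m, ∞), so the mode is x_m = 9.6000.
Mean = α·x_m/(α−1) = 4.7·9.6/3.7 = 12.1946.
This is the posterior mode — the MAP estimate.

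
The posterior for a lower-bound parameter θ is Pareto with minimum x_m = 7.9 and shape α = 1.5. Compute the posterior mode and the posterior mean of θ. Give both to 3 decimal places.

The Pareto density is strictly decreasing on [x_m, ∞), so the mode is x_m = 7.900.
Mean = α·x_m/(α−1) = 1.5·7.9/0.5 = 23.700.
The posterior is right-skewed, so the mean exceeds the mode.

MAP = 7.900, posterior mean = 23.700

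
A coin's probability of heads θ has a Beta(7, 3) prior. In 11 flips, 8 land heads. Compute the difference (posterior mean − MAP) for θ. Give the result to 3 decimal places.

-0.023

Posterior: Beta(7+8, 3+3) = Beta(15, 6).
Mode = (15−1)/(15+6−2) = 14/19 = 0.737.
Mean = 15/(15+6) = 15/21 = 0.714.
Difference = 0.714 − 0.737 = -0.023.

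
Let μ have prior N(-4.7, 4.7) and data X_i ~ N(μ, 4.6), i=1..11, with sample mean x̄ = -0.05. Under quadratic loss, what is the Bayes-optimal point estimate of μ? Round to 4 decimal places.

Posterior for μ is Normal. Precision-weighted mean: (1/4.7·-4.7 + 11/4.6·-0.05) / (1/4.7 + 11/4.6) = -0.4299.
A Normal posterior is symmetric, so mode = mean.
Quadratic loss ⇒ the optimal estimator is the posterior mean.

-0.4299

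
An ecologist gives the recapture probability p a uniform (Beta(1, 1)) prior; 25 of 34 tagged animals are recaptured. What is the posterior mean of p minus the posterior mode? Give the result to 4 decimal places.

Posterior: Beta(1+25, 1+9) = Beta(26, 10).
Mode = (26−1)/(26+10−2) = 25/34 = 0.7353.
With a flat prior the MAP equals the MLE, 25/34.
Mean = 26/(26+10) = 26/36 = 0.7222.
Difference = 0.7222 − 0.7353 = -0.0131.
Left-skewed posterior ⇒ mean < mode.

-0.0131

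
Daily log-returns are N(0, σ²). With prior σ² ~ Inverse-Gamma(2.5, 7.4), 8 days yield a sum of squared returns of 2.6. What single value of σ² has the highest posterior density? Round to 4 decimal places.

1.1600

Posterior: Inverse-Gamma(shape = 2.5+8/2 = 6.5, scale = 7.4+2.6/2 = 8.7).
Mode = β/(α+1) = 8.7/7.5 = 1.1600.
Mean = β/(α−1) = 8.7/5.5 = 1.5818.
This is the posterior mode — the MAP estimate.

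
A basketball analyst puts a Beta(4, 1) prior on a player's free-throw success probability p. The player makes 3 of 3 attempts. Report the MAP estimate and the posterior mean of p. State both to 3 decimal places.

MAP estimate = 1.000, posterior mean = 0.875

Posterior: Beta(4+3, 1+0) = Beta(7, 1).
Since β = 1 ≤ 1 and α > 1, the Beta density is monotone increasing on [0,1]; the mode is at 1.
Mean = 7/(7+1) = 0.875.
The mean is pulled below the mode by the posterior's left skew.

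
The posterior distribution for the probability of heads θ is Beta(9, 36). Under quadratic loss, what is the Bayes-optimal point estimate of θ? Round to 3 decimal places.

Mode = (9−1)/(9+36−2) = 8/43 = 0.186.
Mean = 9/(9+36) = 9/45 = 0.200.
Quadratic loss ⇒ the optimal estimator is the posterior mean.

0.200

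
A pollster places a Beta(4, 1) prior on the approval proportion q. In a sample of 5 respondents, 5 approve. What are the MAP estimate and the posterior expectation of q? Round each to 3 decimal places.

Posterior: Beta(4+5, 1+0) = Beta(9, 1).
Since β = 1 ≤ 1 and α > 1, the Beta density is monotone increasing on [0,1]; the mode is at 1.
Mean = 9/(9+1) = 0.900.

MAP = 1.000, posterior mean = 0.900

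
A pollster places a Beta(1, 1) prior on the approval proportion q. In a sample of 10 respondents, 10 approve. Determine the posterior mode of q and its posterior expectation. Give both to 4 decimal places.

Posterior: Beta(1+10, 1+0) = Beta(11, 1).
Since β = 1 ≤ 1 and α > 1, the Beta density is monotone increasing on [0,1]; the mode is at 1.
Mean = 11/(11+1) = 0.9167.
The posterior is left-skewed, so the mode exceeds the mean.

MAP: 1.0000. Posterior mean: 0.9167.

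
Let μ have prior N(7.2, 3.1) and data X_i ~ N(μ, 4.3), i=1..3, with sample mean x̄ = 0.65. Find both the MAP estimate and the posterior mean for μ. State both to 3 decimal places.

Posterior for μ is Normal. Precision-weighted mean: (1/3.1·7.2 + 3/4.3·0.65) / (1/3.1 + 3/4.3) = 2.721.
A Normal posterior is symmetric, so mode = mean.

μ_MAP = 2.721, E[μ|data] = 2.721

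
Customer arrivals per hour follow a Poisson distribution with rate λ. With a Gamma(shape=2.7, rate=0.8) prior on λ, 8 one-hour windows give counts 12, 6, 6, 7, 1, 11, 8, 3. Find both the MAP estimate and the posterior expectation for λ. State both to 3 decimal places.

Σ counts = 54. Posterior: Gamma(shape = 2.7+54 = 56.7, rate = 0.8+8 = 8.8).
Mode = (α−1)/β = 55.7/8.8 = 6.330.
Mean = α/β = 56.7/8.8 = 6.443.

MAP estimate = 6.330, posterior expectation = 6.443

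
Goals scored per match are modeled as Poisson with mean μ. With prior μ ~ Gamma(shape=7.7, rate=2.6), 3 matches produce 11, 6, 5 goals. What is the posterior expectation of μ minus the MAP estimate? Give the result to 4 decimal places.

0.1786

Σ counts = 22. Posterior: Gamma(shape = 7.7+22 = 29.7, rate = 2.6+3 = 5.6).
Mode = (α−1)/β = 28.7/5.6 = 5.1250.
Mean = α/β = 29.7/5.6 = 5.3036.
Difference = 5.3036 − 5.1250 = 0.1786.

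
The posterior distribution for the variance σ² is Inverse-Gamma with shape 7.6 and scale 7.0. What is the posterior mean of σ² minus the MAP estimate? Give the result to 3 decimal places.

Mode = β/(α+1) = 7.0/8.6 = 0.814.
Mean = β/(α−1) = 7.0/6.6 = 1.061.
Difference = 1.061 − 0.814 = 0.247.

0.247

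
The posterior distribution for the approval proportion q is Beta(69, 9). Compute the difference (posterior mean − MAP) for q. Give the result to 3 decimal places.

-0.010

Mode = (69−1)/(69+9−2) = 68/76 = 0.895.
Mean = 69/(69+9) = 69/78 = 0.885.
Difference = 0.885 − 0.895 = -0.010.
Left-skewed posterior ⇒ mean < mode.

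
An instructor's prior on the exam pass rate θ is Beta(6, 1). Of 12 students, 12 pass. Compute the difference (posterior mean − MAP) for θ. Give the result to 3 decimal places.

-0.053

Posterior: Beta(6+12, 1+0) = Beta(18, 1).
Since β = 1 ≤ 1 and α > 1, the Beta density is monotone increasing on [0,1]; the mode is at 1.
Mean = 18/(18+1) = 0.947.
Difference = 0.947 − 1.000 = -0.053.
Left-skewed posterior ⇒ mean < mode.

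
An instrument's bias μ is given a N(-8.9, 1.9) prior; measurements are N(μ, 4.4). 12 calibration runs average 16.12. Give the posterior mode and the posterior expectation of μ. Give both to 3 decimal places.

posterior mode = 12.073, posterior expectation = 12.073

Posterior for μ is Normal. Precision-weighted mean: (1/1.9·-8.9 + 12/4.4·16.12) / (1/1.9 + 12/4.4) = 12.073.
A Normal posterior is symmetric, so mode = mean.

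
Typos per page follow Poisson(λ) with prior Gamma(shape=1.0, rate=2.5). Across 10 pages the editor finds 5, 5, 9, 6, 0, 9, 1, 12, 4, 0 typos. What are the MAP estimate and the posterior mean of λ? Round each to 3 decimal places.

MAP = 4.080, posterior mean = 4.160

Σ counts = 51. Posterior: Gamma(shape = 1.0+51 = 52.0, rate = 2.5+10 = 12.5).
Mode = (α−1)/β = 51.0/12.5 = 4.080.
Mean = α/β = 52.0/12.5 = 4.160.
Mean > mode: the posterior has a right tail.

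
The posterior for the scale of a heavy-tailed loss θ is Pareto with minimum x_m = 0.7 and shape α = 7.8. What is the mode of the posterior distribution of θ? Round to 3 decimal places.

The Pareto density is strictly decreasing on [x_m, ∞), so the mode is x_m = 0.700.
Mean = α·x_m/(α−1) = 7.8·0.7/6.8 = 0.803.
This is the posterior mode — the MAP estimate.

0.700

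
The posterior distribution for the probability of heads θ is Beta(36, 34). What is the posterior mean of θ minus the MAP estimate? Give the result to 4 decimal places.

Mode = (36−1)/(36+34−2) = 35/68 = 0.5147.
Mean = 36/(36+34) = 36/70 = 0.5143.
Difference = 0.5143 − 0.5147 = -0.0004.

-0.0004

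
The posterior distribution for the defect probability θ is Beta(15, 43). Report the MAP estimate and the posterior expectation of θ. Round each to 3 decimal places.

θ_MAP = 0.250, E[θ|data] = 0.259

Mode = (15−1)/(15+43−2) = 14/56 = 0.250.
Mean = 15/(15+43) = 15/58 = 0.259.
The posterior is right-skewed, so the mean exceeds the mode.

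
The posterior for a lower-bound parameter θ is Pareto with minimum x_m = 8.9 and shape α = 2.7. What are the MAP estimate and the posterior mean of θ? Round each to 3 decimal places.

The Pareto density is strictly decreasing on [x_m, ∞), so the mode is x_m = 8.900.
Mean = α·x_m/(α−1) = 2.7·8.9/1.7 = 14.135.

θ_MAP = 8.900, E[θ|data] = 14.135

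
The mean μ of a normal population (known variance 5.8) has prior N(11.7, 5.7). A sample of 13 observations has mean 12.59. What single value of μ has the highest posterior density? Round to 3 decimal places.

Posterior for μ is Normal. Precision-weighted mean: (1/5.7·11.7 + 13/5.8·12.59) / (1/5.7 + 13/5.8) = 12.525.
A Normal posterior is symmetric, so mode = mean.
This is the posterior mode — the MAP estimate.

12.525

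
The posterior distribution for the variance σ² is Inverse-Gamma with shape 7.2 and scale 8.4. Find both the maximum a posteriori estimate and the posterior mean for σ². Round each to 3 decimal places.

Mode = β/(α+1) = 8.4/8.2 = 1.024.
Mean = β/(α−1) = 8.4/6.2 = 1.355.

maximum a posteriori estimate = 1.024, posterior mean = 1.355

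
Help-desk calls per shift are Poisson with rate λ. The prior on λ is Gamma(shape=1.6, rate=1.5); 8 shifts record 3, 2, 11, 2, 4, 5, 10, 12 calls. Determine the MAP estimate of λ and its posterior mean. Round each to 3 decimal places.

MAP = 5.221, posterior mean = 5.326

Σ counts = 49. Posterior: Gamma(shape = 1.6+49 = 50.6, rate = 1.5+8 = 9.5).
Mode = (α−1)/β = 49.6/9.5 = 5.221.
Mean = α/β = 50.6/9.5 = 5.326.
Right-skewed posterior ⇒ mode < mean.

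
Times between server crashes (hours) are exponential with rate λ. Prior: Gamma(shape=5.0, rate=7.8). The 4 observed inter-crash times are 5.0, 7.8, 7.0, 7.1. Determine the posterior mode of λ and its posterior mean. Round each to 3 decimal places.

Σ times = 26.9. Posterior: Gamma(shape = 5.0+4 = 9.0, rate = 7.8+26.9 = 34.7).
Mode = (α−1)/β = 8.0/34.7 = 0.231.
Mean = α/β = 9.0/34.7 = 0.259.

λ_MAP = 0.231, E[λ|data] = 0.259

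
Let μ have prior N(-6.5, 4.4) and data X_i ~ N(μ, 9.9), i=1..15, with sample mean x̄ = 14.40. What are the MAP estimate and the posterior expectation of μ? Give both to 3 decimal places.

Posterior for μ is Normal. Precision-weighted mean: (1/4.4·-6.5 + 15/9.9·14.40) / (1/4.4 + 15/9.9) = 11.674.
A Normal posterior is symmetric, so mode = mean.

MAP estimate = 11.674, posterior expectation = 11.674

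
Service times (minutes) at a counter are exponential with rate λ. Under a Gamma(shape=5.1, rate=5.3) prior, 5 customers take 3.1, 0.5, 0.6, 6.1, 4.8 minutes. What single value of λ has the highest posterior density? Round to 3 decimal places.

Σ times = 15.1. Posterior: Gamma(shape = 5.1+5 = 10.1, rate = 5.3+15.1 = 20.4).
Mode = (α−1)/β = 9.1/20.4 = 0.446.
Mean = α/β = 10.1/20.4 = 0.495.
This is the posterior mode — the MAP estimate.

0.446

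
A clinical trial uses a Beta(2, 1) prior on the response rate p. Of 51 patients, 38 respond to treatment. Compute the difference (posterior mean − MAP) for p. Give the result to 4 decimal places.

Posterior: Beta(2+38, 1+13) = Beta(40, 14).
Mode = (40−1)/(40+14−2) = 39/52 = 0.7500.
Mean = 40/(40+14) = 40/54 = 0.7407.
Difference = 0.7407 − 0.7500 = -0.0093.

-0.0093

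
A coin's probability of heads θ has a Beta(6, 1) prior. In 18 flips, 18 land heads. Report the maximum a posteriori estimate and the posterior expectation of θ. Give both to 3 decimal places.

Posterior: Beta(6+18, 1+0) = Beta(24, 1).
Since β = 1 ≤ 1 and α > 1, the Beta density is monotone increasing on [0,1]; the mode is at 1.
Mean = 24/(24+1) = 0.960.
The posterior is left-skewed, so the mode exceeds the mean.

θ_MAP = 1.000, E[θ|data] = 0.960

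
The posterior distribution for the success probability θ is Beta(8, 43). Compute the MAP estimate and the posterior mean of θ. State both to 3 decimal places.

MAP estimate = 0.143, posterior mean = 0.157

Mode = (8−1)/(8+43−2) = 7/49 = 0.143.
Mean = 8/(8+43) = 8/51 = 0.157.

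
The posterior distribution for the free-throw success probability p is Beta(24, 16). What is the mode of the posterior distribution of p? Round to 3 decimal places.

Mode = (24−1)/(24+16−2) = 23/38 = 0.605.
Mean = 24/(24+16) = 24/40 = 0.600.
This is the posterior mode — the MAP estimate.

0.605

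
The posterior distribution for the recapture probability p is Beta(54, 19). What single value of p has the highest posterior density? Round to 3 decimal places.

Mode = (54−1)/(54+19−2) = 53/71 = 0.746.
Mean = 54/(54+19) = 54/73 = 0.740.
This is the posterior mode — the MAP estimate.

0.746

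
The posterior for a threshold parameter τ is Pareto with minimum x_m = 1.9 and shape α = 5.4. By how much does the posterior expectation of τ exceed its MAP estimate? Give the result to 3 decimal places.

0.432

The Pareto density is strictly decreasing on [x_m, ∞), so the mode is x_m = 1.900.
Mean = α·x_m/(α−1) = 5.4·1.9/4.4 = 2.332.
Difference = 2.332 − 1.900 = 0.432.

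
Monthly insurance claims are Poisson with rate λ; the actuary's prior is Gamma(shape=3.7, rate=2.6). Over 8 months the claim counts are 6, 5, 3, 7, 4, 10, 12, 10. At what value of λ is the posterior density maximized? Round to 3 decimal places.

5.632

Σ counts = 57. Posterior: Gamma(shape = 3.7+57 = 60.7, rate = 2.6+8 = 10.6).
Mode = (α−1)/β = 59.7/10.6 = 5.632.
Mean = α/β = 60.7/10.6 = 5.726.
This is the posterior mode — the MAP estimate.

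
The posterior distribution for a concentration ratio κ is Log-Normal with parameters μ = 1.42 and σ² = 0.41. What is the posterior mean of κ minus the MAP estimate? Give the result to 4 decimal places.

2.3328

Mode = exp(μ − σ²) = exp(1.01) = 2.7456.
Mean = exp(μ + σ²/2) = exp(1.625) = 5.0784.
Difference = 5.0784 − 2.7456 = 2.3328.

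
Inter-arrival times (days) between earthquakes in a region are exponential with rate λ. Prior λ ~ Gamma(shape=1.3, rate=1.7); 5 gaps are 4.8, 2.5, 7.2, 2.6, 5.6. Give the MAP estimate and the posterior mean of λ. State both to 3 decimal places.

Σ times = 22.7. Posterior: Gamma(shape = 1.3+5 = 6.3, rate = 1.7+22.7 = 24.4).
Mode = (α−1)/β = 5.3/24.4 = 0.217.
Mean = α/β = 6.3/24.4 = 0.258.
Mean > mode: the posterior has a right tail.

MAP: 0.217. Posterior mean: 0.258.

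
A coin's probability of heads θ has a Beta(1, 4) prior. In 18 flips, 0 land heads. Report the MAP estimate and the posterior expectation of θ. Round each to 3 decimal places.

Posterior: Beta(1+0, 4+18) = Beta(1, 22).
Since α = 1 ≤ 1 and β > 1, the Beta density is monotone decreasing on [0,1]; the mode is at 0.
Mean = 1/(1+22) = 0.043.
Mean > mode: the posterior has a right tail.

θ_MAP = 0.000, E[θ|data] = 0.043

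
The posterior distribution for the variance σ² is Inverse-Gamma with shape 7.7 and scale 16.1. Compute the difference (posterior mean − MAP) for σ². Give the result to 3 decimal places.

0.552

Mode = β/(α+1) = 16.1/8.7 = 1.851.
Mean = β/(α−1) = 16.1/6.7 = 2.403.
Difference = 2.403 − 1.851 = 0.552.
Mean > mode: the posterior has a right tail.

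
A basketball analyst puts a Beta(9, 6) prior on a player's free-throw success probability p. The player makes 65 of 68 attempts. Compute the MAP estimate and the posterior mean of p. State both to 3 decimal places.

Posterior: Beta(9+65, 6+3) = Beta(74, 9).
Mode = (74−1)/(74+9−2) = 73/81 = 0.901.
Mean = 74/(74+9) = 74/83 = 0.892.
The mean is pulled below the mode by the posterior's left skew.

p_MAP = 0.901, E[p|data] = 0.892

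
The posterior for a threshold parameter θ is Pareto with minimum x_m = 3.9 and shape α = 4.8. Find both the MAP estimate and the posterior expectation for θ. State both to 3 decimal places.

θ_MAP = 3.900, E[θ|data] = 4.926

The Pareto density is strictly decreasing on [x_m, ∞), so the mode is x_m = 3.900.
Mean = α·x_m/(α−1) = 4.8·3.9/3.8 = 4.926.
The posterior is right-skewed, so the mean exceeds the mode.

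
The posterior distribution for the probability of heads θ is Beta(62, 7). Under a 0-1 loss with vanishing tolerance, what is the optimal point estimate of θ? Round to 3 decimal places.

Mode = (62−1)/(62+7−2) = 61/67 = 0.910.
Mean = 62/(62+7) = 62/69 = 0.899.
This is the posterior mode — the MAP estimate.

0.910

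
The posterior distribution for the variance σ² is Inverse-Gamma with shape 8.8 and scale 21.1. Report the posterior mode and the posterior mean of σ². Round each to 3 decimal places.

σ²_MAP = 2.153, E[σ²|data] = 2.705

Mode = β/(α+1) = 21.1/9.8 = 2.153.
Mean = β/(α−1) = 21.1/7.8 = 2.705.
Right-skewed posterior ⇒ mode < mean.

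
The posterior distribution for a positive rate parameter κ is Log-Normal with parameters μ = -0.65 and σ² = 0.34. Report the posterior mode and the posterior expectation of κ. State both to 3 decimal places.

posterior mode = 0.372, posterior expectation = 0.619

Mode = exp(μ − σ²) = exp(-0.99) = 0.372.
Mean = exp(μ + σ²/2) = exp(-0.480) = 0.619.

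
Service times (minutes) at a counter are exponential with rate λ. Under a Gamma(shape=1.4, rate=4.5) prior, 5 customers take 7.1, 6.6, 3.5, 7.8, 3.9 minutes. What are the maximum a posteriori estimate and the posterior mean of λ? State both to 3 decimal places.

MAP: 0.162. Posterior mean: 0.192.

Σ times = 28.9. Posterior: Gamma(shape = 1.4+5 = 6.4, rate = 4.5+28.9 = 33.4).
Mode = (α−1)/β = 5.4/33.4 = 0.162.
Mean = α/β = 6.4/33.4 = 0.192.
The mean is pulled above the mode by the posterior's right skew.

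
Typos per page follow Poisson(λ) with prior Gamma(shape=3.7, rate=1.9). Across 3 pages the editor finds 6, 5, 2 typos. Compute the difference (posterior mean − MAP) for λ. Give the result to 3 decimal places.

0.204

Σ counts = 13. Posterior: Gamma(shape = 3.7+13 = 16.7, rate = 1.9+3 = 4.9).
Mode = (α−1)/β = 15.7/4.9 = 3.204.
Mean = α/β = 16.7/4.9 = 3.408.
Difference = 3.408 − 3.204 = 0.204.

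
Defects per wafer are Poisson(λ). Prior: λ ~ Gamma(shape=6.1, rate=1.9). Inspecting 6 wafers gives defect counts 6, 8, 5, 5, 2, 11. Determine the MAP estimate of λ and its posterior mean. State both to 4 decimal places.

MAP = 5.3291; posterior mean = 5.4557

Σ counts = 37. Posterior: Gamma(shape = 6.1+37 = 43.1, rate = 1.9+6 = 7.9).
Mode = (α−1)/β = 42.1/7.9 = 5.3291.
Mean = α/β = 43.1/7.9 = 5.4557.
The mean is pulled above the mode by the posterior's right skew.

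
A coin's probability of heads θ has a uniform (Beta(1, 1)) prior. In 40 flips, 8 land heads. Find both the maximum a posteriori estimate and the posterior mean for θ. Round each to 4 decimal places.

θ_MAP = 0.2000, E[θ|data] = 0.2143

Posterior: Beta(1+8, 1+32) = Beta(9, 33).
Mode = (9−1)/(9+33−2) = 8/40 = 0.2000.
With a flat prior the MAP equals the MLE, 8/40.
Mean = 9/(9+33) = 9/42 = 0.2143.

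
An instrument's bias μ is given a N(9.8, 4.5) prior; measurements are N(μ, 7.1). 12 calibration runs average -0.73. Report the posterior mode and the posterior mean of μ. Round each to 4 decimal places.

Posterior for μ is Normal. Precision-weighted mean: (1/4.5·9.8 + 12/7.1·-0.73) / (1/4.5 + 12/7.1) = 0.4936.
A Normal posterior is symmetric, so mode = mean.

μ_MAP = 0.4936, E[μ|data] = 0.4936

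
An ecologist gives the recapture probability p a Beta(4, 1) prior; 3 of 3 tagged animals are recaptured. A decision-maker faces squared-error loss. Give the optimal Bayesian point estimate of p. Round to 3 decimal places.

0.875

Posterior: Beta(4+3, 1+0) = Beta(7, 1).
Since β = 1 ≤ 1 and α > 1, the Beta density is monotone increasing on [0,1]; the mode is at 1.
Mean = 7/(7+1) = 0.875.
Squared-error loss ⇒ the optimal estimator is the posterior mean.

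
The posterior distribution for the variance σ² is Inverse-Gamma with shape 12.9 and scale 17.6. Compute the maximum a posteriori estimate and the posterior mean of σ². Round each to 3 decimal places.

Mode = β/(α+1) = 17.6/13.9 = 1.266.
Mean = β/(α−1) = 17.6/11.9 = 1.479.

MAP = 1.266, posterior mean = 1.479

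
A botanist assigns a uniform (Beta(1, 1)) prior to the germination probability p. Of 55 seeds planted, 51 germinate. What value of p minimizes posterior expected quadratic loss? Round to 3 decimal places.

Posterior: Beta(1+51, 1+4) = Beta(52, 5).
Mode = (52−1)/(52+5−2) = 51/55 = 0.927.
With a flat prior the MAP equals the MLE, 51/55.
Mean = 52/(52+5) = 52/57 = 0.912.
Quadratic loss ⇒ the optimal estimator is the posterior mean.

0.912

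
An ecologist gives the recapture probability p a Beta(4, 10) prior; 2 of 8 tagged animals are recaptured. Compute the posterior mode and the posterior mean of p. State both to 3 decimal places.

Posterior: Beta(4+2, 10+6) = Beta(6, 16).
Mode = (6−1)/(6+16−2) = 5/20 = 0.250.
Mean = 6/(6+16) = 6/22 = 0.273.
The mean is pulled above the mode by the posterior's right skew.

posterior mode = 0.250, posterior mean = 0.273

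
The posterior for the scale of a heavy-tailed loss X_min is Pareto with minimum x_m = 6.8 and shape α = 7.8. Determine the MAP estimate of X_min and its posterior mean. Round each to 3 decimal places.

The Pareto density is strictly decreasing on [x_m, ∞), so the mode is x_m = 6.800.
Mean = α·x_m/(α−1) = 7.8·6.8/6.8 = 7.800.
Mean > mode: the posterior has a right tail.

MAP = 6.800; posterior mean = 7.800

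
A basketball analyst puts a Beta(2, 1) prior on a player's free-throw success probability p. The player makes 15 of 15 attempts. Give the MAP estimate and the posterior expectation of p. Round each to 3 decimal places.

Posterior: Beta(2+15, 1+0) = Beta(17, 1).
Since β = 1 ≤ 1 and α > 1, the Beta density is monotone increasing on [0,1]; the mode is at 1.
Mean = 17/(17+1) = 0.944.
Mode > mean: the posterior has a left tail.

MAP = 1.000; posterior mean = 0.944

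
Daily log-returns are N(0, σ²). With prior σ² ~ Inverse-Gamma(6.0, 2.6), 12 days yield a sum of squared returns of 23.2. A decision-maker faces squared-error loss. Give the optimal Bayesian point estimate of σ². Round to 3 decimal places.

1.291

Posterior: Inverse-Gamma(shape = 6.0+12/2 = 12.0, scale = 2.6+23.2/2 = 14.2).
Mode = β/(α+1) = 14.2/13.0 = 1.092.
Mean = β/(α−1) = 14.2/11.0 = 1.291.
Squared-error loss ⇒ the optimal estimator is the posterior mean.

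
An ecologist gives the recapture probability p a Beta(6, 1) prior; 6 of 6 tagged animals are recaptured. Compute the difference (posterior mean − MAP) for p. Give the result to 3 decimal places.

Posterior: Beta(6+6, 1+0) = Beta(12, 1).
Since β = 1 ≤ 1 and α > 1, the Beta density is monotone increasing on [0,1]; the mode is at 1.
Mean = 12/(12+1) = 0.923.
Difference = 0.923 − 1.000 = -0.077.
Mode > mean: the posterior has a left tail.

-0.077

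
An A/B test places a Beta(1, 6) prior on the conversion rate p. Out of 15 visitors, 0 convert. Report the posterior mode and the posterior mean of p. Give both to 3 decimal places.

Posterior: Beta(1+0, 6+15) = Beta(1, 21).
Since α = 1 ≤ 1 and β > 1, the Beta density is monotone decreasing on [0,1]; the mode is at 0.
Mean = 1/(1+21) = 0.045.

MAP = 0.000, posterior mean = 0.045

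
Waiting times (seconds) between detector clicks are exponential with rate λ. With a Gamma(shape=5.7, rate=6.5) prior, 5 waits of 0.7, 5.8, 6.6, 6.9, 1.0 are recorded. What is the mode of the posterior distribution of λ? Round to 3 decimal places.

0.353

Σ times = 21.0. Posterior: Gamma(shape = 5.7+5 = 10.7, rate = 6.5+21.0 = 27.5).
Mode = (α−1)/β = 9.7/27.5 = 0.353.
Mean = α/β = 10.7/27.5 = 0.389.
This is the posterior mode — the MAP estimate.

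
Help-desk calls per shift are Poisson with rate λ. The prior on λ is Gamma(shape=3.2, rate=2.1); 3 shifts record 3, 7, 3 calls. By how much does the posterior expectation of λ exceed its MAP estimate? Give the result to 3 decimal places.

Σ counts = 13. Posterior: Gamma(shape = 3.2+13 = 16.2, rate = 2.1+3 = 5.1).
Mode = (α−1)/β = 15.2/5.1 = 2.980.
Mean = α/β = 16.2/5.1 = 3.176.
Difference = 3.176 − 2.980 = 0.196.

0.196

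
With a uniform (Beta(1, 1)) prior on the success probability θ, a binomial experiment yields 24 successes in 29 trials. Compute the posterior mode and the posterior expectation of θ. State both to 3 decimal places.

posterior mode = 0.828, posterior expectation = 0.806

Posterior: Beta(1+24, 1+5) = Beta(25, 6).
Mode = (25−1)/(25+6−2) = 24/29 = 0.828.
With a flat prior the MAP equals the MLE, 24/29.
Mean = 25/(25+6) = 25/31 = 0.806.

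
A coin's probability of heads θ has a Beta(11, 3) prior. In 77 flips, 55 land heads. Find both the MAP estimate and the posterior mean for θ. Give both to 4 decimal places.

Posterior: Beta(11+55, 3+22) = Beta(66, 25).
Mode = (66−1)/(66+25−2) = 65/89 = 0.7303.
Mean = 66/(66+25) = 66/91 = 0.7253.
Left-skewed posterior ⇒ mean < mode.

MAP: 0.7303. Posterior mean: 0.7253.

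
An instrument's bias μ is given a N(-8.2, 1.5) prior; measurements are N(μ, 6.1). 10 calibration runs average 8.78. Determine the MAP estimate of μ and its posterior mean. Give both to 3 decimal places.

Posterior for μ is Normal. Precision-weighted mean: (1/1.5·-8.2 + 10/6.1·8.78) / (1/1.5 + 10/6.1) = 3.871.
A Normal posterior is symmetric, so mode = mean.

μ_MAP = 3.871, E[μ|data] = 3.871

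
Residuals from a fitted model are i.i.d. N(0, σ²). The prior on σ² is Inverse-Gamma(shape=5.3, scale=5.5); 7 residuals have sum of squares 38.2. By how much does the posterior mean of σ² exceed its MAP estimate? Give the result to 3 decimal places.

0.644

Posterior: Inverse-Gamma(shape = 5.3+7/2 = 8.8, scale = 5.5+38.2/2 = 24.6).
Mode = β/(α+1) = 24.6/9.8 = 2.510.
Mean = β/(α−1) = 24.6/7.8 = 3.154.
Difference = 3.154 − 2.510 = 0.644.
Right-skewed posterior ⇒ mode < mean.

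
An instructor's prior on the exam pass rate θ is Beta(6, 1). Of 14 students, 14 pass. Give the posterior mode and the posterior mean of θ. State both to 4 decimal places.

MAP: 1.0000. Posterior mean: 0.9524.

Posterior: Beta(6+14, 1+0) = Beta(20, 1).
Since β = 1 ≤ 1 and α > 1, the Beta density is monotone increasing on [0,1]; the mode is at 1.
Mean = 20/(20+1) = 0.9524.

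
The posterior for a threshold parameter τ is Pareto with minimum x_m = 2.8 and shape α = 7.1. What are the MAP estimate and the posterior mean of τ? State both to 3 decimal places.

τ_MAP = 2.800, E[τ|data] = 3.259

The Pareto density is strictly decreasing on [x_m, ∞), so the mode is x_m = 2.800.
Mean = α·x_m/(α−1) = 7.1·2.8/6.1 = 3.259.
Right-skewed posterior ⇒ mode < mean.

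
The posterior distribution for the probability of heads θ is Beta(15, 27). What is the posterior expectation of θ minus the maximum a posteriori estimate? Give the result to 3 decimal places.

Mode = (15−1)/(15+27−2) = 14/40 = 0.350.
Mean = 15/(15+27) = 15/42 = 0.357.
Difference = 0.357 − 0.350 = 0.007.
The mean is pulled above the mode by the posterior's right skew.

0.007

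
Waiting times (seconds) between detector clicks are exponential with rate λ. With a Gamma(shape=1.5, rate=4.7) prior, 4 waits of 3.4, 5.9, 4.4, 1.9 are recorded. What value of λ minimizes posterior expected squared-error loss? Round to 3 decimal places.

Σ times = 15.6. Posterior: Gamma(shape = 1.5+4 = 5.5, rate = 4.7+15.6 = 20.3).
Mode = (α−1)/β = 4.5/20.3 = 0.222.
Mean = α/β = 5.5/20.3 = 0.271.
Squared-error loss ⇒ the optimal estimator is the posterior mean.

0.271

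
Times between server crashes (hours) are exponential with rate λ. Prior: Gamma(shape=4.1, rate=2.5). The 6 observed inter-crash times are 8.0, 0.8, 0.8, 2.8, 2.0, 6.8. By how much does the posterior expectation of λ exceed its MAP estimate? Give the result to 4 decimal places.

0.0422

Σ times = 21.2. Posterior: Gamma(shape = 4.1+6 = 10.1, rate = 2.5+21.2 = 23.7).
Mode = (α−1)/β = 9.1/23.7 = 0.3840.
Mean = α/β = 10.1/23.7 = 0.4262.
Difference = 0.4262 − 0.3840 = 0.0422.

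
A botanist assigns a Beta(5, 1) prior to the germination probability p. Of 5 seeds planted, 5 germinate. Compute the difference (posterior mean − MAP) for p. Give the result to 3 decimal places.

Posterior: Beta(5+5, 1+0) = Beta(10, 1).
Since β = 1 ≤ 1 and α > 1, the Beta density is monotone increasing on [0,1]; the mode is at 1.
Mean = 10/(10+1) = 0.909.
Difference = 0.909 − 1.000 = -0.091.

-0.091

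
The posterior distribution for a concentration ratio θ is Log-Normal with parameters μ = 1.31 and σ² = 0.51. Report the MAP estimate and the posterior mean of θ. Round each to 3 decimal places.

MAP = 2.226; posterior mean = 4.783

Mode = exp(μ − σ²) = exp(0.80) = 2.226.
Mean = exp(μ + σ²/2) = exp(1.565) = 4.783.
The posterior is right-skewed, so the mean exceeds the mode.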